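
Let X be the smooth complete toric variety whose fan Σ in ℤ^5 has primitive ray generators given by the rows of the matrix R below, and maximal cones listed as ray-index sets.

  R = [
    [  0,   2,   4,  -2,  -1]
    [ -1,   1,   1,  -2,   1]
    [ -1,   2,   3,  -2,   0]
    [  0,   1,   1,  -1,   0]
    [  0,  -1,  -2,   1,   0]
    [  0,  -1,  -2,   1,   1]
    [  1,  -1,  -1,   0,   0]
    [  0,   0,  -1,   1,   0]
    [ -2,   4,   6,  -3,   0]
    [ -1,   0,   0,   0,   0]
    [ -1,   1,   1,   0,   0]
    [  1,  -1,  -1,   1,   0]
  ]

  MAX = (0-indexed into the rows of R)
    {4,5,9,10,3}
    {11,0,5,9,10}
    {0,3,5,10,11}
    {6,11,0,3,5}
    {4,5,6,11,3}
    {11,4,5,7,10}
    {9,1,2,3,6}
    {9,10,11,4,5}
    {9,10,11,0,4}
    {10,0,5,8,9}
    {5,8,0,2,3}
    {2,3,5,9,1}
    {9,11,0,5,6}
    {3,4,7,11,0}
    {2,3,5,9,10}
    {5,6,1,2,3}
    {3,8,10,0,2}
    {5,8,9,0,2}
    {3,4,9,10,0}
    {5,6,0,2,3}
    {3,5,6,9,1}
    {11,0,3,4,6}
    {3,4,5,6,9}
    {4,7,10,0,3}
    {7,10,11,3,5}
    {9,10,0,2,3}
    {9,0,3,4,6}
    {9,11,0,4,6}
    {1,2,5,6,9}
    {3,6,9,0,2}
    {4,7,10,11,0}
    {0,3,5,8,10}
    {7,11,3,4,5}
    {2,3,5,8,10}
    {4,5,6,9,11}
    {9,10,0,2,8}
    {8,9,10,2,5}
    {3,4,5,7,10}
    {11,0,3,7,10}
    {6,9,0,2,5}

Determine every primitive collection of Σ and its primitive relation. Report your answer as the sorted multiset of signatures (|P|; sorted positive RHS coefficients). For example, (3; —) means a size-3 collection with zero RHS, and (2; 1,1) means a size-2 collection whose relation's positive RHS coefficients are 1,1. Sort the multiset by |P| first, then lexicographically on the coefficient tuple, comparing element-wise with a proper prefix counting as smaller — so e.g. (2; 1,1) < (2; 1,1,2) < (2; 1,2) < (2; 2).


Σ has 24 primitive collections:

  P = {6,10}:  v_{6} + v_{10} = 0  →  sig = (2; —)
  P = {2,4}:  v_{2} + v_{4} = v_{3} + v_{9}  →  sig = (2; 1,1)
  P = {2,7}:  v_{2} + v_{7} = v_{3} + v_{10}  →  sig = (2; 1,1)
  P = {2,11}:  v_{2} + v_{11} = v_{0} + v_{5}  →  sig = (2; 1,1)
  P = {4,8}:  v_{4} + v_{8} = v_{2} + v_{10}  →  sig = (2; 1,1)
  P = {7,9}:  v_{7} + v_{9} = v_{4} + v_{10}  →  sig = (2; 1,1)
  P = {1,11}:  v_{1} + v_{11} = v_{2} + v_{5} + v_{6}  →  sig = (2; 1,1,1)
  P = {6,7}:  v_{6} + v_{7} = v_{3} + v_{4} + v_{11}  →  sig = (2; 1,1,1)
  P = {6,8}:  v_{6} + v_{8} = v_{0} + v_{2} + v_{5}  →  sig = (2; 1,1,1)
  P = {1,10}:  v_{1} + v_{10} = v_{2} + v_{3} + v_{5} + v_{9}  →  sig = (2; 1,1,1,1)
  P = {7,8}:  v_{7} + v_{8} = v_{0} + v_{3} + v_{5} + 2·v_{10}  →  sig = (2; 1,1,1,2)
  P = {1,7}:  v_{1} + v_{7} = 2·v_{3} + v_{5} + v_{9}  →  sig = (2; 1,1,2)
  P = {1,4}:  v_{1} + v_{4} = 2·v_{3} + v_{5} + v_{6} + 2·v_{9}  →  sig = (2; 1,1,2,2)
  P = {0,1}:  v_{0} + v_{1} = 2·v_{2} + v_{6}  →  sig = (2; 1,2)
  P = {8,11}:  v_{8} + v_{11} = 2·v_{0} + 2·v_{5} + v_{10}  →  sig = (2; 1,2,2)
  P = {1,8}:  v_{1} + v_{8} = 3·v_{2} + v_{5}  →  sig = (2; 1,3)
  P = {0,4,5}:  v_{0} + v_{4} + v_{5} = 0  →  sig = (3; —)
  P = {3,9,11}:  v_{3} + v_{9} + v_{11} = 0  →  sig = (3; —)
  P = {0,5,7}:  v_{0} + v_{5} + v_{7} = v_{3} + v_{10} + v_{11}  →  sig = (3; 1,1,1)
  P = {3,8,9}:  v_{3} + v_{8} + v_{9} = 2·v_{2} + v_{10}  →  sig = (3; 1,2)
  P = {0,2,5,10}:  v_{0} + v_{2} + v_{5} + v_{10} = v_{8}  →  sig = (4; 1)
  P = {0,3,5,9}:  v_{0} + v_{3} + v_{5} + v_{9} = v_{2}  →  sig = (4; 1)
  P = {3,4,10,11}:  v_{3} + v_{4} + v_{10} + v_{11} = v_{7}  →  sig = (4; 1)
  P = {2,3,5,6,9}:  v_{2} + v_{3} + v_{5} + v_{6} + v_{9} = v_{1}  →  sig = (5; 1)

Hence PRS(X_Σ) =
{ (2; —),  (2; 1,1) ×5,  (2; 1,1,1) ×3,  (2; 1,1,1,1),  (2; 1,1,1,2),  (2; 1,1,2),  (2; 1,1,2,2),  (2; 1,2),  (2; 1,2,2),  (2; 1,3),  (3; —) ×2,  (3; 1,1,1),  (3; 1,2),  (4; 1) ×3,  (5; 1) }


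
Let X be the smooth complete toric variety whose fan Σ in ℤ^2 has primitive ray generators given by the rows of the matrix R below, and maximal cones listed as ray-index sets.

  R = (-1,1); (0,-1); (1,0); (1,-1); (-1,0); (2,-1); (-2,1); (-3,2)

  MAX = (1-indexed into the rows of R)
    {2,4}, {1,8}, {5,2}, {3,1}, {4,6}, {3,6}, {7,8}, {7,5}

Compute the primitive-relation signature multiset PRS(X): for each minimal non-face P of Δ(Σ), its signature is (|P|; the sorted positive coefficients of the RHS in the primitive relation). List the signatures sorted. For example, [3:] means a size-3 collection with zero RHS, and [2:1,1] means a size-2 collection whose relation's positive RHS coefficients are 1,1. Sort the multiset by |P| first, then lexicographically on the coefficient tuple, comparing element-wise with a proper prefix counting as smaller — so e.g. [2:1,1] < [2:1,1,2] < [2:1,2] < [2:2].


Primitive collections (20):

  • {1,4}:  v_{1} + v_{4} = 0 ; sig = [2:]
  • {3,5}:  v_{3} + v_{5} = 0 ; sig = [2:]
  • {6,7}:  v_{6} + v_{7} = 0 ; sig = [2:]
  • {1,2}:  v_{1} + v_{2} = v_{5} ; sig = [2:1]
  • {1,5}:  v_{1} + v_{5} = v_{7} ; sig = [2:1]
  • {1,6}:  v_{1} + v_{6} = v_{3} ; sig = [2:1]
  • {1,7}:  v_{1} + v_{7} = v_{8} ; sig = [2:1]
  • {2,3}:  v_{2} + v_{3} = v_{4} ; sig = [2:1]
  • {3,4}:  v_{3} + v_{4} = v_{6} ; sig = [2:1]
  • {3,7}:  v_{3} + v_{7} = v_{1} ; sig = [2:1]
  • {4,5}:  v_{4} + v_{5} = v_{2} ; sig = [2:1]
  • {4,7}:  v_{4} + v_{7} = v_{5} ; sig = [2:1]
  • {4,8}:  v_{4} + v_{8} = v_{7} ; sig = [2:1]
  • {5,6}:  v_{5} + v_{6} = v_{4} ; sig = [2:1]
  • {6,8}:  v_{6} + v_{8} = v_{1} ; sig = [2:1]
  • {2,8}:  v_{2} + v_{8} = v_{5} + v_{7} ; sig = [2:1,1]
  • {2,6}:  v_{2} + v_{6} = 2·v_{4} ; sig = [2:2]
  • {2,7}:  v_{2} + v_{7} = 2·v_{5} ; sig = [2:2]
  • {3,8}:  v_{3} + v_{8} = 2·v_{1} ; sig = [2:2]
  • {5,8}:  v_{5} + v_{8} = 2·v_{7} ; sig = [2:2]

Signatures (|P|; sorted positive RHS coefficients), sorted:
{ [2:] ×3,  [2:1] ×12,  [2:1,1],  [2:2] ×4 }


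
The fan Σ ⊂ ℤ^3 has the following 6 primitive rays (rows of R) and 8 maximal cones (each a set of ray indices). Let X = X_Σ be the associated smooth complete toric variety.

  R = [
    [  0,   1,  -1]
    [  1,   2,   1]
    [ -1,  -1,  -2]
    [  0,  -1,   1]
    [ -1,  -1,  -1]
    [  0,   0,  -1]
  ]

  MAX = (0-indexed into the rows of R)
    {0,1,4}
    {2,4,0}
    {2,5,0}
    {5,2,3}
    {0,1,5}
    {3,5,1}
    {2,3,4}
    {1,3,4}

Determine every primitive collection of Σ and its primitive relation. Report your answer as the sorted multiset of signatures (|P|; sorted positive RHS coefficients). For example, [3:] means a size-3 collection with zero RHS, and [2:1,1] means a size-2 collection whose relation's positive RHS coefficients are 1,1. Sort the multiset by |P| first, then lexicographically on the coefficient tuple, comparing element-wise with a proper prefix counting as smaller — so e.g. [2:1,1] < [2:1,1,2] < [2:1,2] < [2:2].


3 collections generate NE(X_Σ); each relation:

  P = {0,3}:  v_{0} + v_{3} = 0  ⇒ sig = [2:]
  P = {1,2}:  v_{1} + v_{2} = v_{0}  ⇒ sig = [2:1]
  P = {4,5}:  v_{4} + v_{5} = v_{2}  ⇒ sig = [2:1]

Signatures (|P|; sorted positive RHS coefficients), sorted:
    |P|=2: 3 collections, coeffs (), (1), (1)


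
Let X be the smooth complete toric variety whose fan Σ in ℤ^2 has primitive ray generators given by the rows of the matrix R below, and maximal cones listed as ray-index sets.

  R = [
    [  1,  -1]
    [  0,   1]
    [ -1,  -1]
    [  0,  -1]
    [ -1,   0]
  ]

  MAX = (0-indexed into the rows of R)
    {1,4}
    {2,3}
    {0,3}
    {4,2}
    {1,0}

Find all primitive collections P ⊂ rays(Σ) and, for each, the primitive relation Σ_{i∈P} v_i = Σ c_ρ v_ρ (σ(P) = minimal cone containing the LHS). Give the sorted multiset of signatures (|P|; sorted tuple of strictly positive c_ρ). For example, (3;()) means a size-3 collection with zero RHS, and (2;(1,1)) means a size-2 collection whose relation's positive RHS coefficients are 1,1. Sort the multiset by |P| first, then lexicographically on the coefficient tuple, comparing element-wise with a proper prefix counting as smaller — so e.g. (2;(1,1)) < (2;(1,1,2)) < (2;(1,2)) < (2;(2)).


Primitive collections (5):

  P={1,3}:  v_{1} + v_{3} = 0  so sig = (2;())
  P={0,4}:  v_{0} + v_{4} = v_{3}  so sig = (2;(1))
  P={1,2}:  v_{1} + v_{2} = v_{4}  so sig = (2;(1))
  P={3,4}:  v_{3} + v_{4} = v_{2}  so sig = (2;(1))
  P={0,2}:  v_{0} + v_{2} = 2·v_{3}  so sig = (2;(2))

Signatures (|P|; sorted positive RHS coefficients), sorted:
[(2;()), (2;(1)), (2;(1)), (2;(1)), (2;(2))]


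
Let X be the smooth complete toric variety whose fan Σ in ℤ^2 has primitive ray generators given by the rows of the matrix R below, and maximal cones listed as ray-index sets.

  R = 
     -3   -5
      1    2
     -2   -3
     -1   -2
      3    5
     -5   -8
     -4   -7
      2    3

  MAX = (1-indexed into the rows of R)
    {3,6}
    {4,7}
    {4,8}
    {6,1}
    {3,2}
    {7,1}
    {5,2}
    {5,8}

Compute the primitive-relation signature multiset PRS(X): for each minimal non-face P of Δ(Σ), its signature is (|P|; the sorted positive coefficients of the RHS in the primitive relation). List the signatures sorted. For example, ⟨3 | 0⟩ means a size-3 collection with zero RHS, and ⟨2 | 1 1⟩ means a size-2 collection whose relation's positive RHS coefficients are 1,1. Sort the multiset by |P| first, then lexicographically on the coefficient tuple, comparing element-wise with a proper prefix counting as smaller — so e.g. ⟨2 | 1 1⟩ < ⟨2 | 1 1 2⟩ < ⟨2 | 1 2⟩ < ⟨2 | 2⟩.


Minimal non-faces — 20 found among 8 rays, 8 max cones:

  P = {1,5}:  v_{1} + v_{5} = 0 — sig = ⟨2 | 0⟩
  P = {2,4}:  v_{2} + v_{4} = 0 — sig = ⟨2 | 0⟩
  P = {3,8}:  v_{3} + v_{8} = 0 — sig = ⟨2 | 0⟩
  P = {1,2}:  v_{1} + v_{2} = v_{3} — sig = ⟨2 | 1⟩
  P = {1,3}:  v_{1} + v_{3} = v_{6} — sig = ⟨2 | 1⟩
  P = {1,4}:  v_{1} + v_{4} = v_{7} — sig = ⟨2 | 1⟩
  P = {1,8}:  v_{1} + v_{8} = v_{4} — sig = ⟨2 | 1⟩
  P = {2,7}:  v_{2} + v_{7} = v_{1} — sig = ⟨2 | 1⟩
  P = {2,8}:  v_{2} + v_{8} = v_{5} — sig = ⟨2 | 1⟩
  P = {3,4}:  v_{3} + v_{4} = v_{1} — sig = ⟨2 | 1⟩
  P = {3,5}:  v_{3} + v_{5} = v_{2} — sig = ⟨2 | 1⟩
  P = {4,5}:  v_{4} + v_{5} = v_{8} — sig = ⟨2 | 1⟩
  P = {5,6}:  v_{5} + v_{6} = v_{3} — sig = ⟨2 | 1⟩
  P = {5,7}:  v_{5} + v_{7} = v_{4} — sig = ⟨2 | 1⟩
  P = {6,8}:  v_{6} + v_{8} = v_{1} — sig = ⟨2 | 1⟩
  P = {2,6}:  v_{2} + v_{6} = 2·v_{3} — sig = ⟨2 | 2⟩
  P = {3,7}:  v_{3} + v_{7} = 2·v_{1} — sig = ⟨2 | 2⟩
  P = {4,6}:  v_{4} + v_{6} = 2·v_{1} — sig = ⟨2 | 2⟩
  P = {7,8}:  v_{7} + v_{8} = 2·v_{4} — sig = ⟨2 | 2⟩
  P = {6,7}:  v_{6} + v_{7} = 3·v_{1} — sig = ⟨2 | 3⟩

Sorted signature multiset PRS(X):
{ ⟨2 | 0⟩ ×3,  ⟨2 | 1⟩ ×12,  ⟨2 | 2⟩ ×4,  ⟨2 | 3⟩ }


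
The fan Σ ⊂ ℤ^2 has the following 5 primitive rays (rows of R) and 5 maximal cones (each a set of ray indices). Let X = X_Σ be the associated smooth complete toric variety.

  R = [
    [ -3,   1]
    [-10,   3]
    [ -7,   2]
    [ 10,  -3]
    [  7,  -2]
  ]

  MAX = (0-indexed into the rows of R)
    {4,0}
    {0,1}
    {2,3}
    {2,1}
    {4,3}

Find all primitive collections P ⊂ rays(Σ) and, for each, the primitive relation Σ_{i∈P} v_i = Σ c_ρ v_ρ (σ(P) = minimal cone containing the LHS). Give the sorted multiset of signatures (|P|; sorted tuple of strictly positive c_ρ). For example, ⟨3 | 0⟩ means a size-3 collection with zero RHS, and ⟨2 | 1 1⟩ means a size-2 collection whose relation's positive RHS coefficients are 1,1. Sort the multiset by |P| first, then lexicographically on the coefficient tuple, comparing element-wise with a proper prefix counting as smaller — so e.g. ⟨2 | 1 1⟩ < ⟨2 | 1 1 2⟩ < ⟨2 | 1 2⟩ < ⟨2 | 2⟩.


Δ(Σ) — 5 vertices, 5 min non-faces:

  • {1,3}:  v_{1} + v_{3} = 0  →  sig = ⟨2 | 0⟩
  • {2,4}:  v_{2} + v_{4} = 0  →  sig = ⟨2 | 0⟩
  • {0,2}:  v_{0} + v_{2} = v_{1}  →  sig = ⟨2 | 1⟩
  • {0,3}:  v_{0} + v_{3} = v_{4}  →  sig = ⟨2 | 1⟩
  • {1,4}:  v_{1} + v_{4} = v_{0}  →  sig = ⟨2 | 1⟩

Hence PRS(X_Σ) =
    |P|=2: 5 collections, coeffs (), (), (1), (1), (1)


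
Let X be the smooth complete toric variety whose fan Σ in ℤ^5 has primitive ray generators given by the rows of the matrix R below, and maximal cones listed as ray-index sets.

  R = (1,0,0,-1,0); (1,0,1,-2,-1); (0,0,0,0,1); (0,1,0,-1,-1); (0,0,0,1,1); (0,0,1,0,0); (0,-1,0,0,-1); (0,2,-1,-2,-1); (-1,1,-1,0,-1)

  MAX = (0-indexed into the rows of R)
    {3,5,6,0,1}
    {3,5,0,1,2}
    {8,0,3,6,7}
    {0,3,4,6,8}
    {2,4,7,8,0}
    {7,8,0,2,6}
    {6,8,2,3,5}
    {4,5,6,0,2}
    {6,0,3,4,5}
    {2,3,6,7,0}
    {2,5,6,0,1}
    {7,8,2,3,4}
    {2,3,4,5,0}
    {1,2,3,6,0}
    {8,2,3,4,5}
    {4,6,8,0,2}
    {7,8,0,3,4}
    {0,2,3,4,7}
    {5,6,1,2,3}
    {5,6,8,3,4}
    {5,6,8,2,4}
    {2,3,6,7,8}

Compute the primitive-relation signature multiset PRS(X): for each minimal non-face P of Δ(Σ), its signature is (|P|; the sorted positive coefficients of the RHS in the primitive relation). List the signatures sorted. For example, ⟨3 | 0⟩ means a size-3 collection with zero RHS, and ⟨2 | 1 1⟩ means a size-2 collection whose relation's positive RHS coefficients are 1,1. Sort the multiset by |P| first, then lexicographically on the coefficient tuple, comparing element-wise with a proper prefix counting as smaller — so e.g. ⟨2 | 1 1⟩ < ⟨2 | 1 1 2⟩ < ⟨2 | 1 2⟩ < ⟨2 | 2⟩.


9 minimal non-faces of Δ(Σ) (on 9 rays):

  P={1,4}:  v_{1} + v_{4} = v_{0} + v_{5}  so sig = ⟨2 | 1 1⟩
  P={1,8}:  v_{1} + v_{8} = v_{2} + 2·v_{3} + v_{6}  so sig = ⟨2 | 1 1 2⟩
  P={1,7}:  v_{1} + v_{7} = v_{0} + 2·v_{2} + 3·v_{3} + v_{6}  so sig = ⟨2 | 1 1 2 3⟩
  P={5,7}:  v_{5} + v_{7} = v_{2} + 2·v_{3}  so sig = ⟨2 | 1 2⟩
  P={0,5,8}:  v_{0} + v_{5} + v_{8} = v_{3}  so sig = ⟨3 | 1⟩
  P={4,6,7}:  v_{4} + v_{6} + v_{7} = v_{0} + v_{8}  so sig = ⟨3 | 1 1⟩
  P={2,3,4,6}:  v_{2} + v_{3} + v_{4} + v_{6} = 0  so sig = ⟨4 | 0⟩
  P={0,2,3,8}:  v_{0} + v_{2} + v_{3} + v_{8} = v_{7}  so sig = ⟨4 | 1⟩
  P={0,2,3,5,6}:  v_{0} + v_{2} + v_{3} + v_{5} + v_{6} = v_{1}  so sig = ⟨5 | 1⟩

Hence PRS(X_Σ) =
    |P|=2: 4 collections, coeffs (1,1), (1,1,2), (1,1,2,3), (1,2)
    |P|=3: 2 collections, coeffs (1), (1,1)
    |P|=4: 2 collections, coeffs (), (1)
    |P|=5: 1 collection, coeffs (1)


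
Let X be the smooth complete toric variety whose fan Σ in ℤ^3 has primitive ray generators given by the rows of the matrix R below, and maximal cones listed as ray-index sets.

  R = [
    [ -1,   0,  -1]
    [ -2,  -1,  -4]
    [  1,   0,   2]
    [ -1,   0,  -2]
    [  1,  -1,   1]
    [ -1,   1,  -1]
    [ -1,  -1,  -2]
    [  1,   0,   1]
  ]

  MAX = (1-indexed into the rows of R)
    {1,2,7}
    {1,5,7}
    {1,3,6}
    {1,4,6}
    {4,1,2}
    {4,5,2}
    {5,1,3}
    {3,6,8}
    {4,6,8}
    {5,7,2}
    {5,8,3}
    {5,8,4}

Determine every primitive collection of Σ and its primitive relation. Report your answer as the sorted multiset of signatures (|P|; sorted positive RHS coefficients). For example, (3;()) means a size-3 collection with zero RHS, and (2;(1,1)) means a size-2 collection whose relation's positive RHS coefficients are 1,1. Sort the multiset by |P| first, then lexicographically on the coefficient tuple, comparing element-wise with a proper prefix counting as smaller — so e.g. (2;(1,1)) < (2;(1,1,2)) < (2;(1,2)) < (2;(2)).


The 12 primitive collections of Σ (r=8, n=3):

  {1,8}:  v_{1} + v_{8} = 0  so sig = (2;())
  {3,4}:  v_{3} + v_{4} = 0  so sig = (2;())
  {5,6}:  v_{5} + v_{6} = 0  so sig = (2;())
  {2,3}:  v_{2} + v_{3} = v_{7}  so sig = (2;(1))
  {4,7}:  v_{4} + v_{7} = v_{2}  so sig = (2;(1))
  {3,7}:  v_{3} + v_{7} = v_{1} + v_{5}  so sig = (2;(1,1))
  {6,7}:  v_{6} + v_{7} = v_{1} + v_{4}  so sig = (2;(1,1))
  {7,8}:  v_{7} + v_{8} = v_{4} + v_{5}  so sig = (2;(1,1))
  {2,6}:  v_{2} + v_{6} = v_{1} + 2·v_{4}  so sig = (2;(1,2))
  {2,8}:  v_{2} + v_{8} = 2·v_{4} + v_{5}  so sig = (2;(1,2))
  {1,4,5}:  v_{1} + v_{4} + v_{5} = v_{7}  so sig = (3;(1))
  {1,2,5}:  v_{1} + v_{2} + v_{5} = 2·v_{7}  so sig = (3;(2))

Signatures (|P|; sorted positive RHS coefficients), sorted:
{ (2;()) ×3,  (2;(1)) ×2,  (2;(1,1)) ×3,  (2;(1,2)) ×2,  (3;(1)),  (3;(2)) }


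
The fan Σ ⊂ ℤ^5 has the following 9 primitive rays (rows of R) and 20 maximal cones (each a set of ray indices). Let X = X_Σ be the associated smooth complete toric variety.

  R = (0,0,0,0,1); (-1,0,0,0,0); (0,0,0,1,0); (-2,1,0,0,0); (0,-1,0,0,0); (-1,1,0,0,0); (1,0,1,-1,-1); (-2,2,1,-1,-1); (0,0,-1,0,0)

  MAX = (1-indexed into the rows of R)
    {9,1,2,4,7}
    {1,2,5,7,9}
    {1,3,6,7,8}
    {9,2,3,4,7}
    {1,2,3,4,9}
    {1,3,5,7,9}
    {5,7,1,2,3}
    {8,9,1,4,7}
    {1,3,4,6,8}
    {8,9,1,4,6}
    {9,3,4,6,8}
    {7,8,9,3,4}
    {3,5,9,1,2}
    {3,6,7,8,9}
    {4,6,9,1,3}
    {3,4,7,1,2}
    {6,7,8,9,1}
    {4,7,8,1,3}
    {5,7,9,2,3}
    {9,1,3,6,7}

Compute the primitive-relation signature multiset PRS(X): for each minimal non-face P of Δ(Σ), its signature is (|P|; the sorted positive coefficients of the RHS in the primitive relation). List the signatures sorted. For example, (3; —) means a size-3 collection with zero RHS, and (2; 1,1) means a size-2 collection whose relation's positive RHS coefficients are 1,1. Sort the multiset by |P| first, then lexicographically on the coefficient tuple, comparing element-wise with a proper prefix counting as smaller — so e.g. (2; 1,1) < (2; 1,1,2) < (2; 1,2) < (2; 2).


9 minimal non-faces of Δ(Σ) (on 9 rays):

  P={2,6}:  v_{2} + v_{6} = v_{4} ; sig = (2; 1)
  P={5,6}:  v_{5} + v_{6} = v_{2} ; sig = (2; 1)
  P={5,8}:  v_{5} + v_{8} = v_{2} + v_{4} + v_{7} ; sig = (2; 1,1,1)
  P={2,8}:  v_{2} + v_{8} = 2·v_{4} + v_{7} ; sig = (2; 1,2)
  P={4,5}:  v_{4} + v_{5} = 2·v_{2} ; sig = (2; 2)
  P={4,6,7}:  v_{4} + v_{6} + v_{7} = v_{8} ; sig = (3; 1)
  P={1,3,8,9}:  v_{1} + v_{3} + v_{8} + v_{9} = 2·v_{6} ; sig = (4; 2)
  P={1,2,3,7,9}:  v_{1} + v_{2} + v_{3} + v_{7} + v_{9} = 0 ; sig = (5; —)
  P={1,3,4,7,9}:  v_{1} + v_{3} + v_{4} + v_{7} + v_{9} = v_{6} ; sig = (5; 1)

Signatures (|P|; sorted positive RHS coefficients), sorted:
[(2; 1), (2; 1), (2; 1,1,1), (2; 1,2), (2; 2), (3; 1), (4; 2), (5; —), (5; 1)]


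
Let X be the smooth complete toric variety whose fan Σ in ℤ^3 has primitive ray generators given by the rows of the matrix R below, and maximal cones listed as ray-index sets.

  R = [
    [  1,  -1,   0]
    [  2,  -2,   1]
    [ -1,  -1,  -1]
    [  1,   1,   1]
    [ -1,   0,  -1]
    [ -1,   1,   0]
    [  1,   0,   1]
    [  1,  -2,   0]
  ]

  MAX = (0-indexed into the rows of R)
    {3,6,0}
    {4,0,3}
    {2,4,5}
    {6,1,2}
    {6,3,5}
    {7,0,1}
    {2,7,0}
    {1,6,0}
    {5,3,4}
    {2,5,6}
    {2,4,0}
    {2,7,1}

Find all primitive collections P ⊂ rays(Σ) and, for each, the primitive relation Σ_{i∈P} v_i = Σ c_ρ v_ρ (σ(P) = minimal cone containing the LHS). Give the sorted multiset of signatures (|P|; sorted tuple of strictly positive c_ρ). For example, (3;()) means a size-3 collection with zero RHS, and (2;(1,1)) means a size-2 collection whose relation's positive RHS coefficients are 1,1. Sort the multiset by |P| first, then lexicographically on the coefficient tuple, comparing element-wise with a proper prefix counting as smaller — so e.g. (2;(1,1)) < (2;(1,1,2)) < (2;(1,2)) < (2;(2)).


Σ has 12 primitive collections:

  P={0,5}:  v_{0} + v_{5} = 0  ⇒ sig = (2;())
  P={2,3}:  v_{2} + v_{3} = 0  ⇒ sig = (2;())
  P={4,6}:  v_{4} + v_{6} = 0  ⇒ sig = (2;())
  P={1,4}:  v_{1} + v_{4} = v_{7}  ⇒ sig = (2;(1))
  P={6,7}:  v_{6} + v_{7} = v_{1}  ⇒ sig = (2;(1))
  P={3,7}:  v_{3} + v_{7} = v_{0} + v_{6}  ⇒ sig = (2;(1,1))
  P={4,7}:  v_{4} + v_{7} = v_{0} + v_{2}  ⇒ sig = (2;(1,1))
  P={5,7}:  v_{5} + v_{7} = v_{2} + v_{6}  ⇒ sig = (2;(1,1))
  P={1,3}:  v_{1} + v_{3} = v_{0} + 2·v_{6}  ⇒ sig = (2;(1,2))
  P={1,5}:  v_{1} + v_{5} = v_{2} + 2·v_{6}  ⇒ sig = (2;(1,2))
  P={0,2,6}:  v_{0} + v_{2} + v_{6} = v_{7}  ⇒ sig = (3;(1))
  P={0,1,2}:  v_{0} + v_{1} + v_{2} = 2·v_{7}  ⇒ sig = (3;(2))

Hence PRS(X_Σ) =
[(2;()), (2;()), (2;()), (2;(1)), (2;(1)), (2;(1,1)), (2;(1,1)), (2;(1,1)), (2;(1,2)), (2;(1,2)), (3;(1)), (3;(2))]


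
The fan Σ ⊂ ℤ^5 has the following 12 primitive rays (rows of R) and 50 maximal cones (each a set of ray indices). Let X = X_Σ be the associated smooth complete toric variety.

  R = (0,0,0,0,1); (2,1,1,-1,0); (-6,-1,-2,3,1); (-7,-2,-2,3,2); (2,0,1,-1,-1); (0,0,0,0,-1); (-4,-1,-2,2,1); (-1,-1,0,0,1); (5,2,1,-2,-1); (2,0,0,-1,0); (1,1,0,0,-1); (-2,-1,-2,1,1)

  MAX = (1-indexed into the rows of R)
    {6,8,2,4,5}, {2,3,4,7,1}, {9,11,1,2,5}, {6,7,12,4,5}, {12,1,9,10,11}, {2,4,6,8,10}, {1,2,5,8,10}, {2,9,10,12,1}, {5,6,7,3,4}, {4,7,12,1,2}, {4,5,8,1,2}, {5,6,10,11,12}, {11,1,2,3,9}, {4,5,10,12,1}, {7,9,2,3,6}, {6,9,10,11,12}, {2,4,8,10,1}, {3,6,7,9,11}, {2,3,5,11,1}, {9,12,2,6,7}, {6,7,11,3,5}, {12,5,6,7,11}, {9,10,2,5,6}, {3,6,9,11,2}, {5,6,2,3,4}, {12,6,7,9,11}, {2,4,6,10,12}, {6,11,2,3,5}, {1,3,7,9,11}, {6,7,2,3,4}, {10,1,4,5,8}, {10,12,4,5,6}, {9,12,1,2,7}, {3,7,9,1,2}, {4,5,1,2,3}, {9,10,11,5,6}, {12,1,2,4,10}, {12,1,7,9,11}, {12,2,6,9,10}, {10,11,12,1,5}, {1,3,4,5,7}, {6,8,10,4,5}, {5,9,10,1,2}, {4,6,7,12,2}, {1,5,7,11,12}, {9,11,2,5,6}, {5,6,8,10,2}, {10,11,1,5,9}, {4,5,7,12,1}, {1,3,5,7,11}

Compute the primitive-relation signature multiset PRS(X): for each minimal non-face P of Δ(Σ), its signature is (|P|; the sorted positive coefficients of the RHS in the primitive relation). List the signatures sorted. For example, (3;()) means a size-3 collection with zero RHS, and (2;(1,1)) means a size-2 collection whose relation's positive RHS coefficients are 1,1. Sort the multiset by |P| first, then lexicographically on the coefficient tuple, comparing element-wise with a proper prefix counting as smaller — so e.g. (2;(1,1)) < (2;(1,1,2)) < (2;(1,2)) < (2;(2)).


20 collections generate NE(X_Σ); each relation:

  P={1,6}:  v_{1} + v_{6} = 0  →  sig = (2;())
  P={8,11}:  v_{8} + v_{11} = 0  →  sig = (2;())
  P={3,8}:  v_{3} + v_{8} = v_{4}  →  sig = (2;(1))
  P={3,10}:  v_{3} + v_{10} = v_{7}  →  sig = (2;(1))
  P={4,11}:  v_{4} + v_{11} = v_{3}  →  sig = (2;(1))
  P={7,10}:  v_{7} + v_{10} = v_{12}  →  sig = (2;(1))
  P={4,9}:  v_{4} + v_{9} = v_{2} + v_{7}  →  sig = (2;(1,1))
  P={7,8}:  v_{7} + v_{8} = v_{4} + v_{10}  →  sig = (2;(1,1))
  P={8,9}:  v_{8} + v_{9} = v_{2} + v_{10}  →  sig = (2;(1,1))
  P={8,12}:  v_{8} + v_{12} = v_{4} + 2·v_{10}  →  sig = (2;(1,2))
  P={3,12}:  v_{3} + v_{12} = 2·v_{7}  →  sig = (2;(2))
  P={2,5,7}:  v_{2} + v_{5} + v_{7} = 0  →  sig = (3;())
  P={2,5,12}:  v_{2} + v_{5} + v_{12} = v_{10}  →  sig = (3;(1))
  P={2,10,11}:  v_{2} + v_{10} + v_{11} = v_{9}  →  sig = (3;(1))
  P={3,5,9}:  v_{3} + v_{5} + v_{9} = v_{11}  →  sig = (3;(1))
  P={2,7,11}:  v_{2} + v_{7} + v_{11} = v_{3} + v_{9}  →  sig = (3;(1,1))
  P={2,11,12}:  v_{2} + v_{11} + v_{12} = v_{7} + v_{9}  →  sig = (3;(1,1))
  P={5,7,9}:  v_{5} + v_{7} + v_{9} = v_{10} + v_{11}  →  sig = (3;(1,1))
  P={5,9,12}:  v_{5} + v_{9} + v_{12} = 2·v_{10} + v_{11}  →  sig = (3;(1,2))
  P={2,4,5,10}:  v_{2} + v_{4} + v_{5} + v_{10} = v_{8}  →  sig = (4;(1))

so the primitive-relation signature multiset is
    (2;())
    (2;())
    (2;(1))
    (2;(1))
    (2;(1))
    (2;(1))
    (2;(1,1))
    (2;(1,1))
    (2;(1,1))
    (2;(1,2))
    (2;(2))
    (3;())
    (3;(1))
    (3;(1))
    (3;(1))
    (3;(1,1))
    (3;(1,1))
    (3;(1,1))
    (3;(1,2))
    (4;(1))


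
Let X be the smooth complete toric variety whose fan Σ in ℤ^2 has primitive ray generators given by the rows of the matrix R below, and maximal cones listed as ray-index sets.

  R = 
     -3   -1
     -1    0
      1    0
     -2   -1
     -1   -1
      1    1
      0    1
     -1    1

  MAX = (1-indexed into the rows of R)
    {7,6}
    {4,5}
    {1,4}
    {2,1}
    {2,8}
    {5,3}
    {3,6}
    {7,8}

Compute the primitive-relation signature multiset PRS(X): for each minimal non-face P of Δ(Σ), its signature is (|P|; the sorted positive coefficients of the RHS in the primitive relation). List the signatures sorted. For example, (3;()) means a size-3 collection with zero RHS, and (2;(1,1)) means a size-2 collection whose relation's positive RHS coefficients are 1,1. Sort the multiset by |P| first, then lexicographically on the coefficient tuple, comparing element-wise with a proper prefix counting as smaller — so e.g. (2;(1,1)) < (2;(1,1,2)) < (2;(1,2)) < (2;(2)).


|primitive collections| = 20. Relations:

  • {2,3}:  v_{2} + v_{3} = 0 — sig = (2;())
  • {5,6}:  v_{5} + v_{6} = 0 — sig = (2;())
  • {1,3}:  v_{1} + v_{3} = v_{4} — sig = (2;(1))
  • {2,4}:  v_{2} + v_{4} = v_{1} — sig = (2;(1))
  • {2,5}:  v_{2} + v_{5} = v_{4} — sig = (2;(1))
  • {2,6}:  v_{2} + v_{6} = v_{7} — sig = (2;(1))
  • {2,7}:  v_{2} + v_{7} = v_{8} — sig = (2;(1))
  • {3,4}:  v_{3} + v_{4} = v_{5} — sig = (2;(1))
  • {3,7}:  v_{3} + v_{7} = v_{6} — sig = (2;(1))
  • {3,8}:  v_{3} + v_{8} = v_{7} — sig = (2;(1))
  • {4,6}:  v_{4} + v_{6} = v_{2} — sig = (2;(1))
  • {5,7}:  v_{5} + v_{7} = v_{2} — sig = (2;(1))
  • {1,5}:  v_{1} + v_{5} = 2·v_{4} — sig = (2;(2))
  • {1,6}:  v_{1} + v_{6} = 2·v_{2} — sig = (2;(2))
  • {4,7}:  v_{4} + v_{7} = 2·v_{2} — sig = (2;(2))
  • {5,8}:  v_{5} + v_{8} = 2·v_{2} — sig = (2;(2))
  • {6,8}:  v_{6} + v_{8} = 2·v_{7} — sig = (2;(2))
  • {1,7}:  v_{1} + v_{7} = 3·v_{2} — sig = (2;(3))
  • {4,8}:  v_{4} + v_{8} = 3·v_{2} — sig = (2;(3))
  • {1,8}:  v_{1} + v_{8} = 4·v_{2} — sig = (2;(4))

Signatures (|P|; sorted positive RHS coefficients), sorted:
    (2;())
    (2;())
    (2;(1))
    (2;(1))
    (2;(1))
    (2;(1))
    (2;(1))
    (2;(1))
    (2;(1))
    (2;(1))
    (2;(1))
    (2;(1))
    (2;(2))
    (2;(2))
    (2;(2))
    (2;(2))
    (2;(2))
    (2;(3))
    (2;(3))
    (2;(4))


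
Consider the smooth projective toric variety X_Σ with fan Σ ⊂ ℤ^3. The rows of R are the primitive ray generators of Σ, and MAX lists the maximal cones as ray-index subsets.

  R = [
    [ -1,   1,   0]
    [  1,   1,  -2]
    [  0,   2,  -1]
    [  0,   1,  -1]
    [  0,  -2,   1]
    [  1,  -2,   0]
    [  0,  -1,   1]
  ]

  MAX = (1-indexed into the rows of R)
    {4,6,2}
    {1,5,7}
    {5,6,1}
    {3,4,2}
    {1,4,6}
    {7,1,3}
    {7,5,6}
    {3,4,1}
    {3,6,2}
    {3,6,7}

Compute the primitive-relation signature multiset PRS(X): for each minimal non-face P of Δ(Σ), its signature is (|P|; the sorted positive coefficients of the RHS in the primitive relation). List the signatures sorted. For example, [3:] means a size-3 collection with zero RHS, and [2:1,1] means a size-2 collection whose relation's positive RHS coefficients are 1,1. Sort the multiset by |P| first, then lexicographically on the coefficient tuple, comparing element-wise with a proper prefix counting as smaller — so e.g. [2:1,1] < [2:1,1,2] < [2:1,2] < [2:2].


Minimal non-faces — 9 found among 7 rays, 10 max cones:

  P={3,5}:  v_{3} + v_{5} = 0  ⟹  sig = [2:]
  P={4,7}:  v_{4} + v_{7} = 0  ⟹  sig = [2:]
  P={2,5}:  v_{2} + v_{5} = v_{4} + v_{6}  ⟹  sig = [2:1,1]
  P={2,7}:  v_{2} + v_{7} = v_{3} + v_{6}  ⟹  sig = [2:1,1]
  P={4,5}:  v_{4} + v_{5} = v_{1} + v_{6}  ⟹  sig = [2:1,1]
  P={1,2}:  v_{1} + v_{2} = 2·v_{4}  ⟹  sig = [2:2]
  P={1,3,6}:  v_{1} + v_{3} + v_{6} = v_{4}  ⟹  sig = [3:1]
  P={1,6,7}:  v_{1} + v_{6} + v_{7} = v_{5}  ⟹  sig = [3:1]
  P={3,4,6}:  v_{3} + v_{4} + v_{6} = v_{2}  ⟹  sig = [3:1]

Sorted signature multiset PRS(X):
{ [2:] ×2,  [2:1,1] ×3,  [2:2],  [3:1] ×3 }


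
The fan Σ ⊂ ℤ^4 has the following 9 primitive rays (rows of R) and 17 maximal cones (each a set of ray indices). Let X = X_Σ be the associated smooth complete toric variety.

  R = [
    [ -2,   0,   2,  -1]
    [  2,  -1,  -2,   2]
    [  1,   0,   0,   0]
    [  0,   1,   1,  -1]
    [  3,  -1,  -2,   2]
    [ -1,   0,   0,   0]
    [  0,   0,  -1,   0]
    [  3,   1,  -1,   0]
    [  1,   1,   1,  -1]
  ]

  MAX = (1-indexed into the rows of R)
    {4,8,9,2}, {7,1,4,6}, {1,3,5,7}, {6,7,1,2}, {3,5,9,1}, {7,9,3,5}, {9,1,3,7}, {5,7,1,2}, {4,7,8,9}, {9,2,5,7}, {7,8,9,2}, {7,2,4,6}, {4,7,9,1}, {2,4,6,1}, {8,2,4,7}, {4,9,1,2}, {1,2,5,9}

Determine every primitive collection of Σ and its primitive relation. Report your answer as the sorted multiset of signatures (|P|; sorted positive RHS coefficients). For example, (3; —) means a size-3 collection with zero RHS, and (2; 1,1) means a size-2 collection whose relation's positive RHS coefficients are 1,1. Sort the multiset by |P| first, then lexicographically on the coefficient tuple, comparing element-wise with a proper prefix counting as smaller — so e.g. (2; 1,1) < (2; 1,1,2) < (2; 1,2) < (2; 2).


|primitive collections| = 14. Relations:

  • {3,6}:  v_{3} + v_{6} = 0  →  sig = (2; —)
  • {1,8}:  v_{1} + v_{8} = v_{9}  →  sig = (2; 1)
  • {2,3}:  v_{2} + v_{3} = v_{5}  →  sig = (2; 1)
  • {3,4}:  v_{3} + v_{4} = v_{9}  →  sig = (2; 1)
  • {5,6}:  v_{5} + v_{6} = v_{2}  →  sig = (2; 1)
  • {6,9}:  v_{6} + v_{9} = v_{4}  →  sig = (2; 1)
  • {4,5}:  v_{4} + v_{5} = v_{2} + v_{9}  →  sig = (2; 1,1)
  • {3,8}:  v_{3} + v_{8} = v_{2} + v_{7} + 2·v_{9}  →  sig = (2; 1,1,2)
  • {6,8}:  v_{6} + v_{8} = v_{2} + 2·v_{4} + v_{7}  →  sig = (2; 1,1,2)
  • {5,8}:  v_{5} + v_{8} = 2·v_{2} + v_{7} + 2·v_{9}  →  sig = (2; 1,2,2)
  • {1,2,4,7}:  v_{1} + v_{2} + v_{4} + v_{7} = 0  →  sig = (4; —)
  • {1,2,7,9}:  v_{1} + v_{2} + v_{7} + v_{9} = v_{3}  →  sig = (4; 1)
  • {2,4,7,9}:  v_{2} + v_{4} + v_{7} + v_{9} = v_{8}  →  sig = (4; 1)
  • {1,5,7,9}:  v_{1} + v_{5} + v_{7} + v_{9} = 2·v_{3}  →  sig = (4; 2)

Sorted signature multiset PRS(X):
[(2; —), (2; 1), (2; 1), (2; 1), (2; 1), (2; 1), (2; 1,1), (2; 1,1,2), (2; 1,1,2), (2; 1,2,2), (4; —), (4; 1), (4; 1), (4; 2)]


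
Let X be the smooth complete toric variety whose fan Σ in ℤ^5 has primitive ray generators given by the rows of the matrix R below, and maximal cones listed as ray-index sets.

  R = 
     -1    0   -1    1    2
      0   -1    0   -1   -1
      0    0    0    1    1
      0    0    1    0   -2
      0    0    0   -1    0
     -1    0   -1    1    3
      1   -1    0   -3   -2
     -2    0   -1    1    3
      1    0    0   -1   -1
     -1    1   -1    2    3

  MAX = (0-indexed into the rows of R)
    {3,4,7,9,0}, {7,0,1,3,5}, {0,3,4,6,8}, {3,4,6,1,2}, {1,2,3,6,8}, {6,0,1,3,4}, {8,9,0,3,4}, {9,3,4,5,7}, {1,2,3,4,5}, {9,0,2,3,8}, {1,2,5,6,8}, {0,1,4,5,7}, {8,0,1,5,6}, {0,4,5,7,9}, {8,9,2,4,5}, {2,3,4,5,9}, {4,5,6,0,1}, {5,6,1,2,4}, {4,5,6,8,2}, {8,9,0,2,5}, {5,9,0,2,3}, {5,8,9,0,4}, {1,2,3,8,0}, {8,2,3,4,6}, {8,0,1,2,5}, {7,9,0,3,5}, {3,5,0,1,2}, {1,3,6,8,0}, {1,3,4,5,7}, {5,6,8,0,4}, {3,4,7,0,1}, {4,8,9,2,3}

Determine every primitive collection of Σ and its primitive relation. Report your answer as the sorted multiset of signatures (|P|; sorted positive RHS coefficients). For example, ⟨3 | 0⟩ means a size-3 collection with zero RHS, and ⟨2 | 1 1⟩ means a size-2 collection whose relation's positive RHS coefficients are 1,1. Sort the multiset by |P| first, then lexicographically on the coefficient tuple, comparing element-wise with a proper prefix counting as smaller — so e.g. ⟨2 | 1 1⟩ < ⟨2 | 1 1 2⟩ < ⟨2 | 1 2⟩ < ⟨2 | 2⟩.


11 minimal non-faces of Δ(Σ) (on 10 rays):

  • {1,9}:  v_{1} + v_{9} = v_{0}  ⇒ sig = ⟨2 | 1⟩
  • {7,8}:  v_{7} + v_{8} = v_{0} + v_{4}  ⇒ sig = ⟨2 | 1 1⟩
  • {6,9}:  v_{6} + v_{9} = v_{0} + v_{4} + v_{8}  ⇒ sig = ⟨2 | 1 1 1⟩
  • {6,7}:  v_{6} + v_{7} = v_{0} + v_{1} + 2·v_{4}  ⇒ sig = ⟨2 | 1 1 2⟩
  • {2,7}:  v_{2} + v_{7} = v_{3} + 2·v_{5}  ⇒ sig = ⟨2 | 1 2⟩
  • {3,5,8}:  v_{3} + v_{5} + v_{8} = 0  ⇒ sig = ⟨3 | 0⟩
  • {0,2,4}:  v_{0} + v_{2} + v_{4} = v_{5}  ⇒ sig = ⟨3 | 1⟩
  • {1,4,8}:  v_{1} + v_{4} + v_{8} = v_{6}  ⇒ sig = ⟨3 | 1⟩
  • {3,5,6}:  v_{3} + v_{5} + v_{6} = v_{1} + v_{4}  ⇒ sig = ⟨3 | 1 1⟩
  • {0,2,6}:  v_{0} + v_{2} + v_{6} = v_{1} + v_{5} + v_{8}  ⇒ sig = ⟨3 | 1 1 1⟩
  • {0,3,4,5}:  v_{0} + v_{3} + v_{4} + v_{5} = v_{7}  ⇒ sig = ⟨4 | 1⟩

so the primitive-relation signature multiset is
    |P|=2: 5 collections, coeffs (1), (1,1), (1,1,1), (1,1,2), (1,2)
    |P|=3: 5 collections, coeffs (), (1), (1), (1,1), (1,1,1)
    |P|=4: 1 collection, coeffs (1)


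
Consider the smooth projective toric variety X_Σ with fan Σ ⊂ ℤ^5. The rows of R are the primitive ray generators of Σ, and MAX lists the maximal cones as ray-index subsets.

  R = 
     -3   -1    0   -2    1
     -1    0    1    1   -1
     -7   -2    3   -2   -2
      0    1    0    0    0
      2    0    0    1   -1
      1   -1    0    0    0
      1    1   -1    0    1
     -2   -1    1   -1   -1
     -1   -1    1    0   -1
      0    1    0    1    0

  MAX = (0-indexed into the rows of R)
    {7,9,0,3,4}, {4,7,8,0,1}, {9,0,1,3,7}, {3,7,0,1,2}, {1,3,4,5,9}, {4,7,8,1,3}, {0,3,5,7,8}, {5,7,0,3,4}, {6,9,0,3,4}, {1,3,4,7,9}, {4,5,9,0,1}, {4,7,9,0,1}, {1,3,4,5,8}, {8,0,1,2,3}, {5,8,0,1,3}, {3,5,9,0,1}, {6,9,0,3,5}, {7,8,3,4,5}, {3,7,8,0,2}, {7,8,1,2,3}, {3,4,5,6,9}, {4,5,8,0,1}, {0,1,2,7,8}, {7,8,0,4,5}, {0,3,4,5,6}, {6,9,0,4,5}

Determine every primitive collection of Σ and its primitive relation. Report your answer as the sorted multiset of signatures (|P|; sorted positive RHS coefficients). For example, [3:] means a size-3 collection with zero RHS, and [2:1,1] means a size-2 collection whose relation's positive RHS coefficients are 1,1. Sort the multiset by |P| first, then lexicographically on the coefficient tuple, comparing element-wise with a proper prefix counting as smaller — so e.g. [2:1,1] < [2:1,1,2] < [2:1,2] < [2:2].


|primitive collections| = 14. Relations:

  {6,8}:  v_{6} + v_{8} = 0  ⟹  sig = [2:]
  {1,6}:  v_{1} + v_{6} = v_{9}  ⟹  sig = [2:1]
  {8,9}:  v_{8} + v_{9} = v_{1}  ⟹  sig = [2:1]
  {6,7}:  v_{6} + v_{7} = v_{0} + v_{3} + v_{4}  ⟹  sig = [2:1,1,1]
  {2,6}:  v_{2} + v_{6} = v_{0} + v_{1} + v_{3} + v_{7}  ⟹  sig = [2:1,1,1,1]
  {2,9}:  v_{2} + v_{9} = v_{0} + 2·v_{1} + v_{3} + v_{7}  ⟹  sig = [2:1,1,1,2]
  {2,5}:  v_{2} + v_{5} = v_{0} + v_{3} + 3·v_{8}  ⟹  sig = [2:1,1,3]
  {2,4}:  v_{2} + v_{4} = v_{1} + 2·v_{7}  ⟹  sig = [2:1,2]
  {5,7,9}:  v_{5} + v_{7} + v_{9} = v_{8}  ⟹  sig = [3:1]
  {1,5,7}:  v_{1} + v_{5} + v_{7} = 2·v_{8}  ⟹  sig = [3:2]
  {0,3,4,8}:  v_{0} + v_{3} + v_{4} + v_{8} = v_{7}  ⟹  sig = [4:1]
  {0,1,3,4}:  v_{0} + v_{1} + v_{3} + v_{4} = v_{7} + v_{9}  ⟹  sig = [4:1,1]
  {0,3,4,5,9}:  v_{0} + v_{3} + v_{4} + v_{5} + v_{9} = 0  ⟹  sig = [5:]
  {0,1,3,7,8}:  v_{0} + v_{1} + v_{3} + v_{7} + v_{8} = v_{2}  ⟹  sig = [5:1]

Hence PRS(X_Σ) =
{ [2:],  [2:1] ×2,  [2:1,1,1],  [2:1,1,1,1],  [2:1,1,1,2],  [2:1,1,3],  [2:1,2],  [3:1],  [3:2],  [4:1],  [4:1,1],  [5:],  [5:1] }


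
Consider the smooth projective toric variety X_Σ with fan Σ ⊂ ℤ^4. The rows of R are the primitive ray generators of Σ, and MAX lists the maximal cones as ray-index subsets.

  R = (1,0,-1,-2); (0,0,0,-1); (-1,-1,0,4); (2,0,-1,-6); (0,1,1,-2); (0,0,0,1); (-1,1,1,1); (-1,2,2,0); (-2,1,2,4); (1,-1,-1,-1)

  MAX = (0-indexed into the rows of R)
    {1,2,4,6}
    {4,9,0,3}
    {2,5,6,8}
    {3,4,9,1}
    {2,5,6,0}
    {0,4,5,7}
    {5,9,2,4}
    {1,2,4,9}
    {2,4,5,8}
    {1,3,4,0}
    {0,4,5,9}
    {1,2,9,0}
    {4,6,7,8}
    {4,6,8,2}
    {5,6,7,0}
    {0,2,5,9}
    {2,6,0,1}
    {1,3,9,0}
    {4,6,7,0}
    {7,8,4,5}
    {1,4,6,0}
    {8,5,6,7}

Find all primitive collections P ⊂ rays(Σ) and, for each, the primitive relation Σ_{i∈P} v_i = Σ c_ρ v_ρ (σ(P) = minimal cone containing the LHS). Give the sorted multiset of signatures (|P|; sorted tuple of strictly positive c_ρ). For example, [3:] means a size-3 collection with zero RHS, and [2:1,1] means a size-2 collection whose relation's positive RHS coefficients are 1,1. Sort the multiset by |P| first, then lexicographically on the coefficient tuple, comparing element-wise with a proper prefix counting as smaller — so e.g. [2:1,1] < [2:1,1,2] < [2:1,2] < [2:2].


Δ(Σ) — 10 vertices, 16 min non-faces:

  P={1,5}:  v_{1} + v_{5} = 0 ; sig = [2:]
  P={6,9}:  v_{6} + v_{9} = 0 ; sig = [2:]
  P={2,7}:  v_{2} + v_{7} = v_{8} ; sig = [2:1]
  P={3,8}:  v_{3} + v_{8} = v_{4} ; sig = [2:1]
  P={0,8}:  v_{0} + v_{8} = v_{5} + v_{6} ; sig = [2:1,1]
  P={1,7}:  v_{1} + v_{7} = v_{4} + v_{6} ; sig = [2:1,1]
  P={2,3}:  v_{2} + v_{3} = v_{1} + v_{9} ; sig = [2:1,1]
  P={7,9}:  v_{7} + v_{9} = v_{4} + v_{5} ; sig = [2:1,1]
  P={1,8}:  v_{1} + v_{8} = v_{2} + v_{4} + v_{6} ; sig = [2:1,1,1]
  P={3,5}:  v_{3} + v_{5} = v_{0} + v_{4} + v_{9} ; sig = [2:1,1,1]
  P={3,6}:  v_{3} + v_{6} = v_{0} + v_{1} + v_{4} ; sig = [2:1,1,1]
  P={8,9}:  v_{8} + v_{9} = v_{2} + v_{4} + v_{5} ; sig = [2:1,1,1]
  P={3,7}:  v_{3} + v_{7} = v_{0} + 2·v_{4} ; sig = [2:1,2]
  P={0,2,4}:  v_{0} + v_{2} + v_{4} = 0 ; sig = [3:]
  P={4,5,6}:  v_{4} + v_{5} + v_{6} = v_{7} ; sig = [3:1]
  P={0,1,4,9}:  v_{0} + v_{1} + v_{4} + v_{9} = v_{3} ; sig = [4:1]

Signatures (|P|; sorted positive RHS coefficients), sorted:
[[2:], [2:], [2:1], [2:1], [2:1,1], [2:1,1], [2:1,1], [2:1,1], [2:1,1,1], [2:1,1,1], [2:1,1,1], [2:1,1,1], [2:1,2], [3:], [3:1], [4:1]]


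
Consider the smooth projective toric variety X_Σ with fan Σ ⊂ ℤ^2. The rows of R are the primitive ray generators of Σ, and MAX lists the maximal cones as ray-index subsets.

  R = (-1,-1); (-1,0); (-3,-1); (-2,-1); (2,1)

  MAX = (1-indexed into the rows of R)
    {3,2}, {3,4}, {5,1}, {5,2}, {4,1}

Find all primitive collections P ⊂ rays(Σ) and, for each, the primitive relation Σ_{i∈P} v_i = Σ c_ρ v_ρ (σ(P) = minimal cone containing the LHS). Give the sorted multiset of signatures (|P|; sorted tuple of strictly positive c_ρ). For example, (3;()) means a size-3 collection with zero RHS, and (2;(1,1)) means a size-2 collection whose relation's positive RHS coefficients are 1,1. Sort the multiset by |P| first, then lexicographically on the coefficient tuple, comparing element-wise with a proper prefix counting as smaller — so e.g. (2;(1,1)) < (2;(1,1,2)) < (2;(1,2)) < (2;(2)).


Σ has 5 primitive collections:

  P={4,5}:  v_{4} + v_{5} = 0  ⟹  sig = (2;())
  P={1,2}:  v_{1} + v_{2} = v_{4}  ⟹  sig = (2;(1))
  P={2,4}:  v_{2} + v_{4} = v_{3}  ⟹  sig = (2;(1))
  P={3,5}:  v_{3} + v_{5} = v_{2}  ⟹  sig = (2;(1))
  P={1,3}:  v_{1} + v_{3} = 2·v_{4}  ⟹  sig = (2;(2))

so the primitive-relation signature multiset is
    |P|=2: 5 collections, coeffs (), (1), (1), (1), (2)


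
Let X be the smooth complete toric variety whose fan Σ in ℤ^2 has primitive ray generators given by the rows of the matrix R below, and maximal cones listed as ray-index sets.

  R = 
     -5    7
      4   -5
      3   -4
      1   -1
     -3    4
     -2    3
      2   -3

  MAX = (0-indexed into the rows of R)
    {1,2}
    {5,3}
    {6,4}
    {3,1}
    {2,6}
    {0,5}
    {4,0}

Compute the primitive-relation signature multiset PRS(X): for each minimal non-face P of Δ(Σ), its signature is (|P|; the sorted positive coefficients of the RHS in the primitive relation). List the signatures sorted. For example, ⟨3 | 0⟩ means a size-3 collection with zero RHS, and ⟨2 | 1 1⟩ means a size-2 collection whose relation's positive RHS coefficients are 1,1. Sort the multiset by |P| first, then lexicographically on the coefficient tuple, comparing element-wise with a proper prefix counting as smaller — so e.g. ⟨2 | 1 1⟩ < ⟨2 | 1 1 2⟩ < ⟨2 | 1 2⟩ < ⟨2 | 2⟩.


|primitive collections| = 14. Relations:

  P = {2,4}:  v_{2} + v_{4} = 0  ⟹  sig = ⟨2 | 0⟩
  P = {5,6}:  v_{5} + v_{6} = 0  ⟹  sig = ⟨2 | 0⟩
  P = {0,2}:  v_{0} + v_{2} = v_{5}  ⟹  sig = ⟨2 | 1⟩
  P = {0,6}:  v_{0} + v_{6} = v_{4}  ⟹  sig = ⟨2 | 1⟩
  P = {1,4}:  v_{1} + v_{4} = v_{3}  ⟹  sig = ⟨2 | 1⟩
  P = {2,3}:  v_{2} + v_{3} = v_{1}  ⟹  sig = ⟨2 | 1⟩
  P = {2,5}:  v_{2} + v_{5} = v_{3}  ⟹  sig = ⟨2 | 1⟩
  P = {3,4}:  v_{3} + v_{4} = v_{5}  ⟹  sig = ⟨2 | 1⟩
  P = {3,6}:  v_{3} + v_{6} = v_{2}  ⟹  sig = ⟨2 | 1⟩
  P = {4,5}:  v_{4} + v_{5} = v_{0}  ⟹  sig = ⟨2 | 1⟩
  P = {0,1}:  v_{0} + v_{1} = v_{3} + v_{5}  ⟹  sig = ⟨2 | 1 1⟩
  P = {0,3}:  v_{0} + v_{3} = 2·v_{5}  ⟹  sig = ⟨2 | 2⟩
  P = {1,5}:  v_{1} + v_{5} = 2·v_{3}  ⟹  sig = ⟨2 | 2⟩
  P = {1,6}:  v_{1} + v_{6} = 2·v_{2}  ⟹  sig = ⟨2 | 2⟩

Sorted signature multiset PRS(X):
[⟨2 | 0⟩, ⟨2 | 0⟩, ⟨2 | 1⟩, ⟨2 | 1⟩, ⟨2 | 1⟩, ⟨2 | 1⟩, ⟨2 | 1⟩, ⟨2 | 1⟩, ⟨2 | 1⟩, ⟨2 | 1⟩, ⟨2 | 1 1⟩, ⟨2 | 2⟩, ⟨2 | 2⟩, ⟨2 | 2⟩]
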